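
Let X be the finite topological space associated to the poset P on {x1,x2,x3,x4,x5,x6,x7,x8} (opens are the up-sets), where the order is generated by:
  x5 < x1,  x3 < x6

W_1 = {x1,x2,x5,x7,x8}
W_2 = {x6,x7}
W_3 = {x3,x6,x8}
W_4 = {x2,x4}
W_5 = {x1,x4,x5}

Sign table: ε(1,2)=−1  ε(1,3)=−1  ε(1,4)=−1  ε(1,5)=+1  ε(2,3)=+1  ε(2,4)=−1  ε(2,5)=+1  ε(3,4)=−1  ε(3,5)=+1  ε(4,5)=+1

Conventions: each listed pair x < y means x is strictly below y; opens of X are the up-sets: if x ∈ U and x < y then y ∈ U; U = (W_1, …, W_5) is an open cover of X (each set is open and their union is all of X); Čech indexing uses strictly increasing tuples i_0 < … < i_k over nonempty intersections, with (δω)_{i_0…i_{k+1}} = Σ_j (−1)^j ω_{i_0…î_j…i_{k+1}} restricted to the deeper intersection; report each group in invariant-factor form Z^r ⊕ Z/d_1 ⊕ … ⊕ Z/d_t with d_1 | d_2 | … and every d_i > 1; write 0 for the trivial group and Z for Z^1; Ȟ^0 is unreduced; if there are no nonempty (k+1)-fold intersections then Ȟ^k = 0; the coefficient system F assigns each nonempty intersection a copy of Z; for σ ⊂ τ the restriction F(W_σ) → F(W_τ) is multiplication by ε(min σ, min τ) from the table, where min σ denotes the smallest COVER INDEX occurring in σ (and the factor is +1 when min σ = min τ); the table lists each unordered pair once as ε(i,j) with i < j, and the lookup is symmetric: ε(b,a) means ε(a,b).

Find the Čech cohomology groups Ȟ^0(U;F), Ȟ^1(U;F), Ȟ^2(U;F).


nerve of the cover:
  W12={x7} W13={x8} W14={x2} W15={x1,x5} W23={x6} W45={x4}
C dims 5,6; δ0: rk 5, SNF 1^4·2
Ȟ^0 = (5 − 5) − 0 = 0, so Ȟ^0 ≅ 0
Ȟ^1 = (6 − 0) − 5 = 1 plus torsion [2], so Ȟ^1 ≅ Z ⊕ Z/2
Ȟ^2 = (0 − 0) − 0 = 0, so Ȟ^2 ≅ 0

Ȟ^0(U;F) ≅ 0, Ȟ^1(U;F) ≅ Z ⊕ Z/2 and Ȟ^2(U;F) ≅ 0


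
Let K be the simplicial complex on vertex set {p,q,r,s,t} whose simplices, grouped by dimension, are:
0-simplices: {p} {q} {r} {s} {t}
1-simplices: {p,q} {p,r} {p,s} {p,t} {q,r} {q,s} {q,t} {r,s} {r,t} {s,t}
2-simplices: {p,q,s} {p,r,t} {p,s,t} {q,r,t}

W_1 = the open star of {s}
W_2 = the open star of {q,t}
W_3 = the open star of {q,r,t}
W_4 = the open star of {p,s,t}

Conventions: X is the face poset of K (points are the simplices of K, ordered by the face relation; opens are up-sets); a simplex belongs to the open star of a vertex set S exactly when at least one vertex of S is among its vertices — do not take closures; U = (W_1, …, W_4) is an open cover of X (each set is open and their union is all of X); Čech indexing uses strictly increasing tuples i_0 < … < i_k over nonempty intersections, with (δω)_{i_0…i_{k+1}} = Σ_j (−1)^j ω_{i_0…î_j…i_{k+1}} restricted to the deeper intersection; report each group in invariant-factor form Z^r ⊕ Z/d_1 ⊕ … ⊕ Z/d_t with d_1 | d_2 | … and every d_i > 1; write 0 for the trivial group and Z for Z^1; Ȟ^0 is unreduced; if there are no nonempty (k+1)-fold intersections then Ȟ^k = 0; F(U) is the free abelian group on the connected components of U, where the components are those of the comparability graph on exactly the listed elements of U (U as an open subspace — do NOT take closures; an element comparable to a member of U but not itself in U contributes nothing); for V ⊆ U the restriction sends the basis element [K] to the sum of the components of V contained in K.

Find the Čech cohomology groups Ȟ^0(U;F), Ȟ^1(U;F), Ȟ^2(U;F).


Ȟ^0 = Z; Ȟ^1 = Z^2; Ȟ^2 = 0

nerve of the cover:
  W1={{s},{p,s},{q,s},{r,s},{s,t},{p,q,s},{p,s,t}} W2={{q},{t},{p,q},{p,t},{q,r},{q,s},{q,t},{r,t},{s,t},{p,q,s},{p,r,t},{p,s,t},{q,r,t}} W3={{q},{r},{t},{p,q},{p,r},{p,t},{q,r},{q,s},{q,t},{r,s},{r,t},{s,t},{p,q,s},{p,r,t},{p,s,t},{q,r,t}} W4={{p},{s},{t},{p,q},{p,r},{p,s},{p,t},{q,s},{q,t},{r,s},{r,t},{s,t},{p,q,s},{p,r,t},{p,s,t},{q,r,t}}
  W12={{q,s},{s,t},{p,q,s},{p,s,t}} W13={{q,s},{r,s},{s,t},{p,q,s},{p,s,t}} W14={{s},{p,s},{q,s},{r,s},{s,t},{p,q,s},{p,s,t}} W23={{q},{t},{p,q},{p,t},{q,r},{q,s},{q,t},{r,t},{s,t},{p,q,s},{p,r,t},{p,s,t},{q,r,t}} W24={{t},{p,q},{p,t},{q,s},{q,t},{r,t},{s,t},{p,q,s},{p,r,t},{p,s,t},{q,r,t}} W34={{t},{p,q},{p,r},{p,t},{q,s},{q,t},{r,s},{r,t},{s,t},{p,q,s},{p,r,t},{p,s,t},{q,r,t}}
  W123={{q,s},{s,t},{p,q,s},{p,s,t}} W124={{q,s},{s,t},{p,q,s},{p,s,t}} W134={{q,s},{r,s},{s,t},{p,q,s},{p,s,t}} W234={{t},{p,q},{p,t},{q,s},{q,t},{r,t},{s,t},{p,q,s},{p,r,t},{p,s,t},{q,r,t}}
  W1234={{q,s},{s,t},{p,q,s},{p,s,t}}
components per intersection:
  W1: {{s},{p,s},{q,s},{r,s},{s,t},{p,q,s},{p,s,t}}
  W2: {{q},{t},{p,q},{p,t},{q,r},{q,s},{q,t},{r,t},{s,t},{p,q,s},{p,r,t},{p,s,t},{q,r,t}}
  W3: {{q},{r},{t},{p,q},{p,r},{p,t},{q,r},{q,s},{q,t},{r,s},{r,t},{s,t},{p,q,s},{p,r,t},{p,s,t},{q,r,t}}
  W4: {{p},{s},{t},{p,q},{p,r},{p,s},{p,t},{q,s},{q,t},{r,s},{r,t},{s,t},{p,q,s},{p,r,t},{p,s,t},{q,r,t}}
  W12: {{q,s},{p,q,s}} {{s,t},{p,s,t}}
  W13: {{q,s},{p,q,s}} {{r,s}} {{s,t},{p,s,t}}
  W14: {{s},{p,s},{q,s},{r,s},{s,t},{p,q,s},{p,s,t}}
  W23: {{q},{t},{p,q},{p,t},{q,r},{q,s},{q,t},{r,t},{s,t},{p,q,s},{p,r,t},{p,s,t},{q,r,t}}
  W24: {{t},{p,t},{q,t},{r,t},{s,t},{p,r,t},{p,s,t},{q,r,t}} {{p,q},{q,s},{p,q,s}}
  W34: {{t},{p,r},{p,t},{q,t},{r,t},{s,t},{p,r,t},{p,s,t},{q,r,t}} {{p,q},{q,s},{p,q,s}} {{r,s}}
  W123: {{q,s},{p,q,s}} {{s,t},{p,s,t}}
  W124: {{q,s},{p,q,s}} {{s,t},{p,s,t}}
  W134: {{q,s},{p,q,s}} {{r,s}} {{s,t},{p,s,t}}
  W234: {{t},{p,t},{q,t},{r,t},{s,t},{p,r,t},{p,s,t},{q,r,t}} {{p,q},{q,s},{p,q,s}}
  W1234: {{q,s},{p,q,s}} {{s,t},{p,s,t}}
C dims 4,12,9,2; δ0: rk 3, SNF 1^3; δ1: rk 7, SNF 1^7; δ2: rk 2, SNF 1^2
Ȟ^0 = (4 − 3) − 0 = 1, so Ȟ^0 ≅ Z
Ȟ^1 = (12 − 7) − 3 = 2, so Ȟ^1 ≅ Z^2
Ȟ^2 = (9 − 2) − 7 = 0, so Ȟ^2 ≅ 0


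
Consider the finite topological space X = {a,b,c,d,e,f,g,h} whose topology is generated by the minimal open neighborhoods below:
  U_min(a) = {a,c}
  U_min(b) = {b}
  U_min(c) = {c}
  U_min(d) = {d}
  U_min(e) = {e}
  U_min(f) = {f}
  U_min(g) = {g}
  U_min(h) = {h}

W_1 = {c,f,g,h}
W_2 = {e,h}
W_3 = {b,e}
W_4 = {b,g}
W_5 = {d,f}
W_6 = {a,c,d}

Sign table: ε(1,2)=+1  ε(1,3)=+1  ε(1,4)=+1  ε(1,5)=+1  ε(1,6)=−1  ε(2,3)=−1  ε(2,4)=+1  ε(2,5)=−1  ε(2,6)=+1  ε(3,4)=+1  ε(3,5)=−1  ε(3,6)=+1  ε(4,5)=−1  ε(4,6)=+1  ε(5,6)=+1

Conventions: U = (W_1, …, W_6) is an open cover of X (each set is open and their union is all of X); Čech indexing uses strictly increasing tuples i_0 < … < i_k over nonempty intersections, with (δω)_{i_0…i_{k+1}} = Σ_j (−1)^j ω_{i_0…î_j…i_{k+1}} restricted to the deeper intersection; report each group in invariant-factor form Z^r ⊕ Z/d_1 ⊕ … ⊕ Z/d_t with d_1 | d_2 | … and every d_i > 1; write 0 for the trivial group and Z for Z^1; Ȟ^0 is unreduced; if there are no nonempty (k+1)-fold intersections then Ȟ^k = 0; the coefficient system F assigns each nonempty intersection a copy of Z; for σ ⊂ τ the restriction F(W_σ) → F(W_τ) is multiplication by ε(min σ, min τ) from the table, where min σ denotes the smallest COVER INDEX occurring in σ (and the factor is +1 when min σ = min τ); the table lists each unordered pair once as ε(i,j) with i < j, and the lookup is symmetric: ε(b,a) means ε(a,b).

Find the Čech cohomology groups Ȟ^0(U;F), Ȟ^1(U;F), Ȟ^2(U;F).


Ȟ^0 ≅ 0; Ȟ^1 ≅ Z ⊕ Z/2; Ȟ^2 ≅ 0

nonempty intersections:
  W12={h} W14={g} W15={f} W16={c} W23={e} W34={b} W56={d}
C dims 6,7; δ0: rk 6, SNF 1^5·2
Ȟ^0: (6−6)−0=0 ⇒ 0
Ȟ^1: (7−0)−6=1 plus torsion [2] ⇒ Z ⊕ Z/2
Ȟ^2: (0−0)−0=0 ⇒ 0


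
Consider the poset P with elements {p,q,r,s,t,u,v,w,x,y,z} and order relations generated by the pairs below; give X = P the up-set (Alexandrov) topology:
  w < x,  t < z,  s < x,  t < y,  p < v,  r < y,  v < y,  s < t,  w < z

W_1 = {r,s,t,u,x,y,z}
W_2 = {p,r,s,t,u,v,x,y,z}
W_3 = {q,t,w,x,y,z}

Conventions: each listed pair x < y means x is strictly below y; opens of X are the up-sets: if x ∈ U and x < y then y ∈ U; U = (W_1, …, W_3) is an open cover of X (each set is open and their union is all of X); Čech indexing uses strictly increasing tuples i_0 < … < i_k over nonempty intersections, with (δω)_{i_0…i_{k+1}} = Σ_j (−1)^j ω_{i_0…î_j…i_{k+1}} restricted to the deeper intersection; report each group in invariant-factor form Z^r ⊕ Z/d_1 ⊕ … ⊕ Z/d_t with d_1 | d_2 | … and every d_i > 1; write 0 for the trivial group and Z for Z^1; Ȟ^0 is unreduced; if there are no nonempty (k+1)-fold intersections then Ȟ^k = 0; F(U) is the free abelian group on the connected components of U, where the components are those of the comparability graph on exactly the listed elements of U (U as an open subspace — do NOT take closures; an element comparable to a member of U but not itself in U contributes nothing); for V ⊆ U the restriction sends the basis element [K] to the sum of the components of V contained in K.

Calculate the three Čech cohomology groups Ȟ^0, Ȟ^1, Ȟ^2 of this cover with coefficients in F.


nonempty intersections:
  W12={r,s,t,u,x,y,z} W13={t,x,y,z} W23={t,x,y,z}
  W123={t,x,y,z}
components per intersection:
  W1: {r,s,t,x,y,z} {u}
  W2: {p,r,s,t,v,x,y,z} {u}
  W3: {q} {t,w,x,y,z}
  W12: {r,s,t,x,y,z} {u}
  W13: {t,y,z} {x}
  W23: {t,y,z} {x}
  W123: {t,y,z} {x}
C dims 6,6,2; δ0: rk 3, SNF 1^3; δ1: rk 2, SNF 1^2
Ȟ^0: (6−3)−0=3 ⇒ Z^3
Ȟ^1: (6−2)−3=1 ⇒ Z
Ȟ^2: (2−0)−2=0 ⇒ 0

Ȟ^0 ≅ Z^3, Ȟ^1 ≅ Z and Ȟ^2 ≅ 0


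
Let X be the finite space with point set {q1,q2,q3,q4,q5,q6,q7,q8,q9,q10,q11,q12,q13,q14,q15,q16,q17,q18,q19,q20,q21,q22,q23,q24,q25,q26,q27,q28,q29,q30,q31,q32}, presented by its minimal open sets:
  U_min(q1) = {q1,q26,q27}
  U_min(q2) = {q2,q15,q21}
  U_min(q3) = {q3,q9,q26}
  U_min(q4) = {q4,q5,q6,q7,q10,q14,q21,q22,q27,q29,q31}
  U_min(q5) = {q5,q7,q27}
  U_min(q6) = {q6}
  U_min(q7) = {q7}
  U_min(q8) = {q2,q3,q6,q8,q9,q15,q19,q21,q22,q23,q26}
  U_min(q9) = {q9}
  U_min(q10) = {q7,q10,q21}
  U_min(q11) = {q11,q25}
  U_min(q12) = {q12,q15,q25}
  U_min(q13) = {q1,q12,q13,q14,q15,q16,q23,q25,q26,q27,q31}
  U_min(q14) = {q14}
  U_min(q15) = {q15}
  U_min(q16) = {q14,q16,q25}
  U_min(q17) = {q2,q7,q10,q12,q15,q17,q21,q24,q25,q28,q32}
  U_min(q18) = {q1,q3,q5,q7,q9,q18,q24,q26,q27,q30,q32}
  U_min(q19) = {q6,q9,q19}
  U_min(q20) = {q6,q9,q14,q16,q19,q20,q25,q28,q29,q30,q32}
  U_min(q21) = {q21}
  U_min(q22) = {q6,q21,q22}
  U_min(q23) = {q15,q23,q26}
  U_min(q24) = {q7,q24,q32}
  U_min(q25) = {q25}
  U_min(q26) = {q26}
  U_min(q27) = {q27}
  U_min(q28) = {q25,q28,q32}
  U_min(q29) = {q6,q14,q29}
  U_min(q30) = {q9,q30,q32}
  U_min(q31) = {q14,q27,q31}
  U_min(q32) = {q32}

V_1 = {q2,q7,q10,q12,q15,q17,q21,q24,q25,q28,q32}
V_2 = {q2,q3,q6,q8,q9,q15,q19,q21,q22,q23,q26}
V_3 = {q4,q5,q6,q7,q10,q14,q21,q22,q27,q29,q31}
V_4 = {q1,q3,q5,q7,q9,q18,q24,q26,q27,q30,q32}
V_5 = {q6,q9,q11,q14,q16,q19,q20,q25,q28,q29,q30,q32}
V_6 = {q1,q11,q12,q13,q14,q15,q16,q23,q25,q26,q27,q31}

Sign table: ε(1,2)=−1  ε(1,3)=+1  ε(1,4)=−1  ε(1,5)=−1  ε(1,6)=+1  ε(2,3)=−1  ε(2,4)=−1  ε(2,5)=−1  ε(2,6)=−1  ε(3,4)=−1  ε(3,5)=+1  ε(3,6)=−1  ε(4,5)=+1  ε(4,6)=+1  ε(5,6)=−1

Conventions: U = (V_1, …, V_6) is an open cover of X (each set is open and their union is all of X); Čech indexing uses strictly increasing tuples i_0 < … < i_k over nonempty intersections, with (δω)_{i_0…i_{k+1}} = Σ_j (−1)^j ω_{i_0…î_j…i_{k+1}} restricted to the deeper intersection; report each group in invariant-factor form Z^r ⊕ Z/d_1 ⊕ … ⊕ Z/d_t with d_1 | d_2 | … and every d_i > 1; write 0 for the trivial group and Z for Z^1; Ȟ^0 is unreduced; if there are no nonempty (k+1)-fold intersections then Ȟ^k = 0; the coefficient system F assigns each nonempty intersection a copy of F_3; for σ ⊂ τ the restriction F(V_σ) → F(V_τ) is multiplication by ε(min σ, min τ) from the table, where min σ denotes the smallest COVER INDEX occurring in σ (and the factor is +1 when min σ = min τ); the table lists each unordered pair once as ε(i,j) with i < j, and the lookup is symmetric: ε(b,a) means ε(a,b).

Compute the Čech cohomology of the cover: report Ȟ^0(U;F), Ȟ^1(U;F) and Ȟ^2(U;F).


Ȟ^0 ≅ 0, Ȟ^1 ≅ 0, Ȟ^2 ≅ Z/3

intersection data:
  V12={q2,q15,q21} V13={q7,q10,q21} V14={q7,q24,q32} V15={q25,q28,q32} V16={q12,q15,q25} V23={q6,q21,q22} V24={q3,q9,q26} V25={q6,q9,q19} V26={q15,q23,q26} V34={q5,q7,q27} V35={q6,q14,q29} V36={q14,q27,q31} V45={q9,q30,q32} V46={q1,q26,q27} V56={q11,q14,q16,q25}
  V123={q21} V126={q15} V134={q7} V145={q32} V156={q25} V235={q6} V245={q9} V246={q26} V346={q27} V356={q14}
C dims 6,15,10; δ0: rk_F3 6; δ1: rk_F3 9
Ȟ^0 = (6 − 6) − 0 = 0, so Ȟ^0 ≅ 0
Ȟ^1 = (15 − 9) − 6 = 0, so Ȟ^1 ≅ 0
Ȟ^2 = (10 − 0) − 9 = 1, so Ȟ^2 ≅ Z/3


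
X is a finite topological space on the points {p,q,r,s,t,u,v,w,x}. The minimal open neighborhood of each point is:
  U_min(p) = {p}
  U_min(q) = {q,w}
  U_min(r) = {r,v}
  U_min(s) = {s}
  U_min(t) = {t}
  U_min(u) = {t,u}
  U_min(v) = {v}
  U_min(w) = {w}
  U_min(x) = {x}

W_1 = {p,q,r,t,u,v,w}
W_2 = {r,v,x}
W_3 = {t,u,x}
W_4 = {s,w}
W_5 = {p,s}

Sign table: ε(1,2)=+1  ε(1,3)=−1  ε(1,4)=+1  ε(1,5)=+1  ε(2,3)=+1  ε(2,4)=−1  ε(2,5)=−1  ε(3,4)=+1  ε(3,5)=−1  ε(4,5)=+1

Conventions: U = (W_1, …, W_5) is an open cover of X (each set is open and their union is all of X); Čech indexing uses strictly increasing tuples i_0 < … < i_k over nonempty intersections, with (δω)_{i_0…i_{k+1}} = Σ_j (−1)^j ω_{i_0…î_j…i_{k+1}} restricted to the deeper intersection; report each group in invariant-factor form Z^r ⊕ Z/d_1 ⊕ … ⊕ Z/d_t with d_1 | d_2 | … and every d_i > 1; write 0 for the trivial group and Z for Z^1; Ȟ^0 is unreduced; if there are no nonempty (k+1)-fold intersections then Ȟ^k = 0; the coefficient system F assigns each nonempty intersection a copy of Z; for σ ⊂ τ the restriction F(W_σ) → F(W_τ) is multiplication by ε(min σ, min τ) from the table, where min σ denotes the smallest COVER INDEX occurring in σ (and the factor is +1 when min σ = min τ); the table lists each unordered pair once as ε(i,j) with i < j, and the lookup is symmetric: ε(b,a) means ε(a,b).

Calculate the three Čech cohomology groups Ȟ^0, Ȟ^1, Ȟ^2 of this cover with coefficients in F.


Ȟ^0(U;F) ≅ 0, Ȟ^1(U;F) ≅ Z ⊕ Z/2 and Ȟ^2(U;F) ≅ 0

cover nerve:
  W12={r,v} W13={t,u} W14={w} W15={p} W23={x} W45={s}
C dims 5,6; δ0: rk 5, SNF 1^4·2
Ȟ^0: (5−5)−0=0 ⇒ 0
Ȟ^1: (6−0)−5=1 plus torsion [2] ⇒ Z ⊕ Z/2
Ȟ^2: (0−0)−0=0 ⇒ 0


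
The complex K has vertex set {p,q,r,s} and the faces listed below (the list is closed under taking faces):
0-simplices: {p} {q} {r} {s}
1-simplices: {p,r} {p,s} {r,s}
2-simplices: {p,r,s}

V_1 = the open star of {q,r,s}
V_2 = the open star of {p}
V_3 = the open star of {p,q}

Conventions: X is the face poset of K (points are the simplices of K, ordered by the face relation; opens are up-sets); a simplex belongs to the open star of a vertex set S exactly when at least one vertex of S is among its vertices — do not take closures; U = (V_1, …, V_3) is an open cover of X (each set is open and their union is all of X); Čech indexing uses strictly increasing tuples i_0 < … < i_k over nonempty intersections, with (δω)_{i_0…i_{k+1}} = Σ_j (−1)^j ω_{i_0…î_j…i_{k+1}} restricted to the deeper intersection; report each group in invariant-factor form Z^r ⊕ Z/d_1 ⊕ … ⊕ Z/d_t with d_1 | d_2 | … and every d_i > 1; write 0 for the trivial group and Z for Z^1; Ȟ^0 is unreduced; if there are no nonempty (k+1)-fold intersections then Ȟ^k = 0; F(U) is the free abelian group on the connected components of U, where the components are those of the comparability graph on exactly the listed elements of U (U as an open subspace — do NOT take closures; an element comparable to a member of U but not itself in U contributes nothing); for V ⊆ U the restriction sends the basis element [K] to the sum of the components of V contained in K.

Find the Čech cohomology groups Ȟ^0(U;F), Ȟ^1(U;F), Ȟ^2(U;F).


Ȟ^0 = Z^2,  Ȟ^1 = 0,  Ȟ^2 = 0

nerve of the cover:
  V1={{q},{r},{s},{p,r},{p,s},{r,s},{p,r,s}} V2={{p},{p,r},{p,s},{p,r,s}} V3={{p},{q},{p,r},{p,s},{p,r,s}}
  V12={{p,r},{p,s},{p,r,s}} V13={{q},{p,r},{p,s},{p,r,s}} V23={{p},{p,r},{p,s},{p,r,s}}
  V123={{p,r},{p,s},{p,r,s}}
components per intersection:
  V1: {{q}} {{r},{s},{p,r},{p,s},{r,s},{p,r,s}}
  V2: {{p},{p,r},{p,s},{p,r,s}}
  V3: {{p},{p,r},{p,s},{p,r,s}} {{q}}
  V12: {{p,r},{p,s},{p,r,s}}
  V13: {{q}} {{p,r},{p,s},{p,r,s}}
  V23: {{p},{p,r},{p,s},{p,r,s}}
  V123: {{p,r},{p,s},{p,r,s}}
C dims 5,4,1; δ0: rk 3, SNF 1^3; δ1: rk 1, SNF 1^1
Ȟ^0 = (5 − 3) − 0 = 2, so Ȟ^0 ≅ Z^2
Ȟ^1 = (4 − 1) − 3 = 0, so Ȟ^1 ≅ 0
Ȟ^2 = (1 − 0) − 1 = 0, so Ȟ^2 ≅ 0


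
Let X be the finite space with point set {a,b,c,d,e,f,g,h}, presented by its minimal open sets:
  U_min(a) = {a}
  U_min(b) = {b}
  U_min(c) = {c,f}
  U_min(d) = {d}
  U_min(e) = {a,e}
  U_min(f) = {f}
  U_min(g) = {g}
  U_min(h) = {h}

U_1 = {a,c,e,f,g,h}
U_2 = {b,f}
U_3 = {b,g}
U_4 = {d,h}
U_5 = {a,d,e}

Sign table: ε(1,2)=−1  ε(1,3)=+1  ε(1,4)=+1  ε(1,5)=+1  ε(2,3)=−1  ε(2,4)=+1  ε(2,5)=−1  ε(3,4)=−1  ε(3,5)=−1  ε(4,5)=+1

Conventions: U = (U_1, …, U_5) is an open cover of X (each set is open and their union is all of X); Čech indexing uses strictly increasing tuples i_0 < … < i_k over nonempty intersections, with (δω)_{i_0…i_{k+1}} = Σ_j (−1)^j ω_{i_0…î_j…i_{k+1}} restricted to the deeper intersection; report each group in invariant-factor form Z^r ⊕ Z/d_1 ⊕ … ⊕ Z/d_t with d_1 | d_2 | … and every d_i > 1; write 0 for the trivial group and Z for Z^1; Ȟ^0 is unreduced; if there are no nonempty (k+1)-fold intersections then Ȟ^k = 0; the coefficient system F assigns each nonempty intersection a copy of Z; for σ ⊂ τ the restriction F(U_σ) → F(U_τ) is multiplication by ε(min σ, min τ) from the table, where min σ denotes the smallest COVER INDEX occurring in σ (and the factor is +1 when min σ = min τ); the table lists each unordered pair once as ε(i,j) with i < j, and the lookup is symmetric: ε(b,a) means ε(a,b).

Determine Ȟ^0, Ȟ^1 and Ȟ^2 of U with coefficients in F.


nerve of the cover:
  U12={f} U13={g} U14={h} U15={a,e} U23={b} U45={d}
C dims 5,6; δ0: rk 4, SNF 1^4
Ȟ^0 = (5 − 4) − 0 = 1, so Ȟ^0 ≅ Z
Ȟ^1 = (6 − 0) − 4 = 2, so Ȟ^1 ≅ Z^2
Ȟ^2 = (0 − 0) − 0 = 0, so Ȟ^2 ≅ 0

Ȟ^0 = Z,  Ȟ^1 = Z^2,  Ȟ^2 = 0


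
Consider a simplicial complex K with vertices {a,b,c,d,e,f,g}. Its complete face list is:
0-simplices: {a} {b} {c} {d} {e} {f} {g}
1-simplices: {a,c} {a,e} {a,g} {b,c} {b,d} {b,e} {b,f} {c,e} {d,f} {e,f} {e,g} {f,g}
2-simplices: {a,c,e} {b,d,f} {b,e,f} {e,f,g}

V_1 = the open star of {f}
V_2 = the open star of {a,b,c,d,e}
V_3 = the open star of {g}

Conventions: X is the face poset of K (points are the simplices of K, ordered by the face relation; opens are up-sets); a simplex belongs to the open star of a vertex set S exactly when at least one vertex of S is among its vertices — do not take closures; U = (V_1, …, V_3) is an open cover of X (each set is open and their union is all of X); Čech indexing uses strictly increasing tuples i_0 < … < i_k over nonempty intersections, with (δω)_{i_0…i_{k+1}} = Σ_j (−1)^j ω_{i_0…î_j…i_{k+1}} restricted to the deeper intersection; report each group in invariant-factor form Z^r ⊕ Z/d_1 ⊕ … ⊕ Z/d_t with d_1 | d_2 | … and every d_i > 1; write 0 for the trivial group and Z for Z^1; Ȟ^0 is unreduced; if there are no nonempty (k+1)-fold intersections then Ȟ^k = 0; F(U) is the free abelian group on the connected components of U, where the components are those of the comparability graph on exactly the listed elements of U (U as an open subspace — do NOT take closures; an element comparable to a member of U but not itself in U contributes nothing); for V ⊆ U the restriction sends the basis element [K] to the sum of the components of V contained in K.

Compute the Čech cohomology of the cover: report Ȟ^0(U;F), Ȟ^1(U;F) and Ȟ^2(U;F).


nonempty overlaps:
  V1={{f},{b,f},{d,f},{e,f},{f,g},{b,d,f},{b,e,f},{e,f,g}} V2={{a},{b},{c},{d},{e},{a,c},{a,e},{a,g},{b,c},{b,d},{b,e},{b,f},{c,e},{d,f},{e,f},{e,g},{a,c,e},{b,d,f},{b,e,f},{e,f,g}} V3={{g},{a,g},{e,g},{f,g},{e,f,g}}
  V12={{b,f},{d,f},{e,f},{b,d,f},{b,e,f},{e,f,g}} V13={{f,g},{e,f,g}} V23={{a,g},{e,g},{e,f,g}}
  V123={{e,f,g}}
components per intersection:
  V1: {{f},{b,f},{d,f},{e,f},{f,g},{b,d,f},{b,e,f},{e,f,g}}
  V2: {{a},{b},{c},{d},{e},{a,c},{a,e},{a,g},{b,c},{b,d},{b,e},{b,f},{c,e},{d,f},{e,f},{e,g},{a,c,e},{b,d,f},{b,e,f},{e,f,g}}
  V3: {{g},{a,g},{e,g},{f,g},{e,f,g}}
  V12: {{b,f},{d,f},{e,f},{b,d,f},{b,e,f},{e,f,g}}
  V13: {{f,g},{e,f,g}}
  V23: {{a,g}} {{e,g},{e,f,g}}
  V123: {{e,f,g}}
C dims 3,4,1; δ0: rk 2, SNF 1^2; δ1: rk 1, SNF 1^1
degree 0: 3−2−0 = 1 → Ȟ^0 ≅ Z
degree 1: 4−1−2 = 1 → Ȟ^1 ≅ Z
degree 2: 1−0−1 = 0 → Ȟ^2 ≅ 0

Ȟ^0 ≅ Z; Ȟ^1 ≅ Z; Ȟ^2 ≅ 0


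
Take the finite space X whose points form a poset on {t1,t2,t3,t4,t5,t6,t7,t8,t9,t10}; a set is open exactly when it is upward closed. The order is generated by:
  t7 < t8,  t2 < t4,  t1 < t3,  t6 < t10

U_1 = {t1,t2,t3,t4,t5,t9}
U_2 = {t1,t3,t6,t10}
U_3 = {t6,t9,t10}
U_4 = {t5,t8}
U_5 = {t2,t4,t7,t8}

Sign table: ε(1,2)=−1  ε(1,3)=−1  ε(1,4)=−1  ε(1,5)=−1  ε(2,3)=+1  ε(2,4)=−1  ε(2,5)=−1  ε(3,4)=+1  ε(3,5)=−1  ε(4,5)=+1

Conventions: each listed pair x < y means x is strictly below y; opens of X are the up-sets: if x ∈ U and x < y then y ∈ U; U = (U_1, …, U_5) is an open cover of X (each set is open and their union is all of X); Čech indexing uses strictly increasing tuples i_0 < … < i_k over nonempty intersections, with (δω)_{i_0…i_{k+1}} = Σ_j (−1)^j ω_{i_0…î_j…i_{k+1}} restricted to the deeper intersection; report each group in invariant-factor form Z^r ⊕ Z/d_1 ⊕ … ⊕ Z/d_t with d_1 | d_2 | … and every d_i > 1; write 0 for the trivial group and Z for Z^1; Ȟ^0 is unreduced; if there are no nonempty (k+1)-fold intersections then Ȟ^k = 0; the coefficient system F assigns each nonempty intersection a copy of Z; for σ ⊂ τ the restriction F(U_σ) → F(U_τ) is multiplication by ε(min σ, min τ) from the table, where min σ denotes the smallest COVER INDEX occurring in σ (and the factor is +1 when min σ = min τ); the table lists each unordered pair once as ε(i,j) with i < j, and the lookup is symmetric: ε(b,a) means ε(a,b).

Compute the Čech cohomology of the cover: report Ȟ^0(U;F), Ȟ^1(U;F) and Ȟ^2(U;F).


intersection data:
  U12={t1,t3} U13={t9} U14={t5} U15={t2,t4} U23={t6,t10} U45={t8}
C dims 5,6; δ0: rk 4, SNF 1^4
Ȟ^0 = (5 − 4) − 0 = 1, so Ȟ^0 ≅ Z
Ȟ^1 = (6 − 0) − 4 = 2, so Ȟ^1 ≅ Z^2
Ȟ^2 = (0 − 0) − 0 = 0, so Ȟ^2 ≅ 0

Ȟ^0(U;F) ≅ Z; Ȟ^1(U;F) ≅ Z^2; Ȟ^2(U;F) ≅ 0


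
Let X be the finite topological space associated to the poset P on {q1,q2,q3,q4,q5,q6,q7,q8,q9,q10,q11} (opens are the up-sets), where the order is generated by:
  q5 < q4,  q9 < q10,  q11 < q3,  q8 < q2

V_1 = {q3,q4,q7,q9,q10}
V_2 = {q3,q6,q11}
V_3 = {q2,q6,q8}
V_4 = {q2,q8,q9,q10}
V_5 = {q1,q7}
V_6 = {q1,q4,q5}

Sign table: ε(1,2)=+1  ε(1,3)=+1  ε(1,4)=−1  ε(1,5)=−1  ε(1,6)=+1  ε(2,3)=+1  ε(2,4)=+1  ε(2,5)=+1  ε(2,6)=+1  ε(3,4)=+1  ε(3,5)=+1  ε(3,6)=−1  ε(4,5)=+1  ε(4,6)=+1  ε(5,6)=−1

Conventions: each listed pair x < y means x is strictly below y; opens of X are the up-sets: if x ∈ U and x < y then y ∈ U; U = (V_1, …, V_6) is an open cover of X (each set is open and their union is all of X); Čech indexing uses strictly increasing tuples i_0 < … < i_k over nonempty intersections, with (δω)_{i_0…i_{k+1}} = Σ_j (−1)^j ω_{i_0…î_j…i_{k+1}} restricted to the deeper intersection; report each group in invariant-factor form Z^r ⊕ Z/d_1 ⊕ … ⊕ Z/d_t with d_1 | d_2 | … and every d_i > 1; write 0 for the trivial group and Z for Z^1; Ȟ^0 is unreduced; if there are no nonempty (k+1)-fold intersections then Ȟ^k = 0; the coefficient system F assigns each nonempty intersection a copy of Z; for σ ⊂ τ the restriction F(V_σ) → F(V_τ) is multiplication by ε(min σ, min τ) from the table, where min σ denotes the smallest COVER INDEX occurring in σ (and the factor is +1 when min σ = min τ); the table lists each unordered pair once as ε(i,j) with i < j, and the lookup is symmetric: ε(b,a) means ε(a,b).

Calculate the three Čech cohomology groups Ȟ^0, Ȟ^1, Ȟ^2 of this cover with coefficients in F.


Ȟ^0 ≅ 0, Ȟ^1 ≅ Z ⊕ Z/2 and Ȟ^2 ≅ 0

nonempty overlaps:
  V12={q3} V14={q9,q10} V15={q7} V16={q4} V23={q6} V34={q2,q8} V56={q1}
C dims 6,7; δ0: rk 6, SNF 1^5·2
degree 0: 6−6−0 = 0 → Ȟ^0 ≅ 0
degree 1: 7−0−6 = 1 plus torsion [2] → Ȟ^1 ≅ Z ⊕ Z/2
degree 2: 0−0−0 = 0 → Ȟ^2 ≅ 0


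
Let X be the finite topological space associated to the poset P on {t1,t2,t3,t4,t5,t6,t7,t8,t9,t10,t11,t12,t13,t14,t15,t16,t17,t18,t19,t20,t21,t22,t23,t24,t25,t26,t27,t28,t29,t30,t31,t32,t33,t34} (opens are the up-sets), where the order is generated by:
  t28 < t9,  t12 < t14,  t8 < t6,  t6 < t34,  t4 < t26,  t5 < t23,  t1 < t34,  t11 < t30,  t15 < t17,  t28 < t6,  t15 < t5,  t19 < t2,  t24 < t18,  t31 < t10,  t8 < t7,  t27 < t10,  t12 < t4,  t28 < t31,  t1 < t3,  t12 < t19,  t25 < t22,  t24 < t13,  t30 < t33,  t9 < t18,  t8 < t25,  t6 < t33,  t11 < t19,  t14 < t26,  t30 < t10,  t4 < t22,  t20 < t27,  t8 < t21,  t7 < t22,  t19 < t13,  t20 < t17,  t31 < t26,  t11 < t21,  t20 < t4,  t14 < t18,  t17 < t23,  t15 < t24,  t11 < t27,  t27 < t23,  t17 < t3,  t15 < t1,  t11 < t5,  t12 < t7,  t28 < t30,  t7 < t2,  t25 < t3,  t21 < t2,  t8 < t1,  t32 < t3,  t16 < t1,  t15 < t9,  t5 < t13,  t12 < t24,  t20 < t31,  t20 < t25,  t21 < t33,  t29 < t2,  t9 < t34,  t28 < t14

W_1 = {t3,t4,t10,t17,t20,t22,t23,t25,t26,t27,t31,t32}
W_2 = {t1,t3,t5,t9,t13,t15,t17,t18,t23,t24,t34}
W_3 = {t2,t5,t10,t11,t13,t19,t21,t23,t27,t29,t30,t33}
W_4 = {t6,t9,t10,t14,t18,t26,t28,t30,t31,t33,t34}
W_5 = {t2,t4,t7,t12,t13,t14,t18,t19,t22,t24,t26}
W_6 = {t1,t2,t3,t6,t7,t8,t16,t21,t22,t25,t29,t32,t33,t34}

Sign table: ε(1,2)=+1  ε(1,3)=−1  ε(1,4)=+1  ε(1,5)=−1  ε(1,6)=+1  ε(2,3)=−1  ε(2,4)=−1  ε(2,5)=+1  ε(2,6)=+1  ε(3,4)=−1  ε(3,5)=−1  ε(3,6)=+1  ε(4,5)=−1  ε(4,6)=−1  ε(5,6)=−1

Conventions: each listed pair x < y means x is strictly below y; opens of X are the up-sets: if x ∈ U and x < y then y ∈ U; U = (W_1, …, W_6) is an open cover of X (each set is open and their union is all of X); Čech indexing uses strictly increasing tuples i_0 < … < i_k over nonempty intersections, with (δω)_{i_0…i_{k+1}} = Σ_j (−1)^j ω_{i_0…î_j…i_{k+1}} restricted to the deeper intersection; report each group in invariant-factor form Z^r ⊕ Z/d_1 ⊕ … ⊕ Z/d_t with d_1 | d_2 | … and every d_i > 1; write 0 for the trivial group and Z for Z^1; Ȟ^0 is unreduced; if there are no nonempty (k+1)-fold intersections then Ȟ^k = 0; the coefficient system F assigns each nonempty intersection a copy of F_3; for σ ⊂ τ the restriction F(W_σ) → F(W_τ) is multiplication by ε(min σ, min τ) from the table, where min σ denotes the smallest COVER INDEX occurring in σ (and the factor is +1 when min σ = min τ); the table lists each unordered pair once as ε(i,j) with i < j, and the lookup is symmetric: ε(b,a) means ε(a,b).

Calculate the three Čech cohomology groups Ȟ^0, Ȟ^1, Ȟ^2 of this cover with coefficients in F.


Ȟ^0 = 0; Ȟ^1 = 0; Ȟ^2 = Z/3

nerve of the cover:
  W12={t3,t17,t23} W13={t10,t23,t27} W14={t10,t26,t31} W15={t4,t22,t26} W16={t3,t22,t25,t32} W23={t5,t13,t23} W24={t9,t18,t34} W25={t13,t18,t24} W26={t1,t3,t34} W34={t10,t30,t33} W35={t2,t13,t19} W36={t2,t21,t29,t33} W45={t14,t18,t26} W46={t6,t33,t34} W56={t2,t7,t22}
  W123={t23} W126={t3} W134={t10} W145={t26} W156={t22} W235={t13} W245={t18} W246={t34} W346={t33} W356={t2}
C dims 6,15,10; δ0: rk_F3 6; δ1: rk_F3 9
Ȟ^0 = (6 − 6) − 0 = 0, so Ȟ^0 ≅ 0
Ȟ^1 = (15 − 9) − 6 = 0, so Ȟ^1 ≅ 0
Ȟ^2 = (10 − 0) − 9 = 1, so Ȟ^2 ≅ Z/3


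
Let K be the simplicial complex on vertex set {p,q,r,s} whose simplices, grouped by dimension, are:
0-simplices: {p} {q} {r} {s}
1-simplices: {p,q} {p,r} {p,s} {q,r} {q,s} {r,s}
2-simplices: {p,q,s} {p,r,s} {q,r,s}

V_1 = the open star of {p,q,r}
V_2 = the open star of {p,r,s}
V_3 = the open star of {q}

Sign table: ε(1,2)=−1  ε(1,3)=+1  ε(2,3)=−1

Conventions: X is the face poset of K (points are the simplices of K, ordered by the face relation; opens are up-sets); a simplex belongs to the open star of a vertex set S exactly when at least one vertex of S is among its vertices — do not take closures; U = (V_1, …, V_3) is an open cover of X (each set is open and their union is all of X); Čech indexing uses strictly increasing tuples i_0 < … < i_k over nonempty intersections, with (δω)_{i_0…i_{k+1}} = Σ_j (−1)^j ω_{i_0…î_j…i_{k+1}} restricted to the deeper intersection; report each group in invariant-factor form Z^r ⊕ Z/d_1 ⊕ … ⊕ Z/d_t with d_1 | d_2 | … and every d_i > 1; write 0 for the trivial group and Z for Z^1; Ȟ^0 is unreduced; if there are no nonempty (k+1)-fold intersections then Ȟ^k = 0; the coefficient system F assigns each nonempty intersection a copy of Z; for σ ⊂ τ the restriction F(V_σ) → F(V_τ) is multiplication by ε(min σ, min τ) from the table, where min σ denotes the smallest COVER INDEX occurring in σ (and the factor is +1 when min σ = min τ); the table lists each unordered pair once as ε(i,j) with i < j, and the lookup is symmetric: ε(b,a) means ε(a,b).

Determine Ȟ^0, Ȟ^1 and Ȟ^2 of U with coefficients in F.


Ȟ^0(U;F) ≅ Z, Ȟ^1(U;F) ≅ 0 and Ȟ^2(U;F) ≅ 0

nerve of the cover:
  V1={{p},{q},{r},{p,q},{p,r},{p,s},{q,r},{q,s},{r,s},{p,q,s},{p,r,s},{q,r,s}} V2={{p},{r},{s},{p,q},{p,r},{p,s},{q,r},{q,s},{r,s},{p,q,s},{p,r,s},{q,r,s}} V3={{q},{p,q},{q,r},{q,s},{p,q,s},{q,r,s}}
  V12={{p},{r},{p,q},{p,r},{p,s},{q,r},{q,s},{r,s},{p,q,s},{p,r,s},{q,r,s}} V13={{q},{p,q},{q,r},{q,s},{p,q,s},{q,r,s}} V23={{p,q},{q,r},{q,s},{p,q,s},{q,r,s}}
  V123={{p,q},{q,r},{q,s},{p,q,s},{q,r,s}}
C dims 3,3,1; δ0: rk 2, SNF 1^2; δ1: rk 1, SNF 1^1
Ȟ^0 = (3 − 2) − 0 = 1, so Ȟ^0 ≅ Z
Ȟ^1 = (3 − 1) − 2 = 0, so Ȟ^1 ≅ 0
Ȟ^2 = (1 − 0) − 1 = 0, so Ȟ^2 ≅ 0


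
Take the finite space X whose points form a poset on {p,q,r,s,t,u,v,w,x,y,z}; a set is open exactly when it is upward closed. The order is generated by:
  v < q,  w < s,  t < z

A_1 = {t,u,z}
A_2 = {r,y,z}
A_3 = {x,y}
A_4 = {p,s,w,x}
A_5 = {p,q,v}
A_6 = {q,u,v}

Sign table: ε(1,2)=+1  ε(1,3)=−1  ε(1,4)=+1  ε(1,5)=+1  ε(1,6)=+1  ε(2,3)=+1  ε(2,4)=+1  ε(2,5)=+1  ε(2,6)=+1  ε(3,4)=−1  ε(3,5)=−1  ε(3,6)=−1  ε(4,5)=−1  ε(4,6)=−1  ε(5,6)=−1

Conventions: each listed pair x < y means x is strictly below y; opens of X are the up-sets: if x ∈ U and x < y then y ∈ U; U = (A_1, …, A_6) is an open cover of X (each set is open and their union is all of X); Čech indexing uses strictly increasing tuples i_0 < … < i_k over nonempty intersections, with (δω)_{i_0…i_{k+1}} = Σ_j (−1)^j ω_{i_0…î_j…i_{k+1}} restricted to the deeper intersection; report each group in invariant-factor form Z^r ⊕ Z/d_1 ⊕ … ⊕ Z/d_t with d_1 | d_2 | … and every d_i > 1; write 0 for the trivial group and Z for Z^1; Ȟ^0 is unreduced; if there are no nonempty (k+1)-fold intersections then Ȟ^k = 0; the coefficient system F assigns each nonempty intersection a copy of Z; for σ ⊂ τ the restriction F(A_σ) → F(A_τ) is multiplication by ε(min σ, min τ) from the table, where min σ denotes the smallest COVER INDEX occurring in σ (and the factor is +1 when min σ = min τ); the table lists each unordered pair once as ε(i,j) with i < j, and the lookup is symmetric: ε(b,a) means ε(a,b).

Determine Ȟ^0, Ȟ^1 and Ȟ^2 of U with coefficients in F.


Ȟ^0(U;F) ≅ 0, Ȟ^1(U;F) ≅ Z/2, Ȟ^2(U;F) ≅ 0

nonempty overlaps:
  A12={z} A16={u} A23={y} A34={x} A45={p} A56={q,v}
C dims 6,6; δ0: rk 6, SNF 1^5·2
degree 0: 6−6−0 = 0 → Ȟ^0 ≅ 0
degree 1: 6−0−6 = 0 plus torsion [2] → Ȟ^1 ≅ Z/2
degree 2: 0−0−0 = 0 → Ȟ^2 ≅ 0


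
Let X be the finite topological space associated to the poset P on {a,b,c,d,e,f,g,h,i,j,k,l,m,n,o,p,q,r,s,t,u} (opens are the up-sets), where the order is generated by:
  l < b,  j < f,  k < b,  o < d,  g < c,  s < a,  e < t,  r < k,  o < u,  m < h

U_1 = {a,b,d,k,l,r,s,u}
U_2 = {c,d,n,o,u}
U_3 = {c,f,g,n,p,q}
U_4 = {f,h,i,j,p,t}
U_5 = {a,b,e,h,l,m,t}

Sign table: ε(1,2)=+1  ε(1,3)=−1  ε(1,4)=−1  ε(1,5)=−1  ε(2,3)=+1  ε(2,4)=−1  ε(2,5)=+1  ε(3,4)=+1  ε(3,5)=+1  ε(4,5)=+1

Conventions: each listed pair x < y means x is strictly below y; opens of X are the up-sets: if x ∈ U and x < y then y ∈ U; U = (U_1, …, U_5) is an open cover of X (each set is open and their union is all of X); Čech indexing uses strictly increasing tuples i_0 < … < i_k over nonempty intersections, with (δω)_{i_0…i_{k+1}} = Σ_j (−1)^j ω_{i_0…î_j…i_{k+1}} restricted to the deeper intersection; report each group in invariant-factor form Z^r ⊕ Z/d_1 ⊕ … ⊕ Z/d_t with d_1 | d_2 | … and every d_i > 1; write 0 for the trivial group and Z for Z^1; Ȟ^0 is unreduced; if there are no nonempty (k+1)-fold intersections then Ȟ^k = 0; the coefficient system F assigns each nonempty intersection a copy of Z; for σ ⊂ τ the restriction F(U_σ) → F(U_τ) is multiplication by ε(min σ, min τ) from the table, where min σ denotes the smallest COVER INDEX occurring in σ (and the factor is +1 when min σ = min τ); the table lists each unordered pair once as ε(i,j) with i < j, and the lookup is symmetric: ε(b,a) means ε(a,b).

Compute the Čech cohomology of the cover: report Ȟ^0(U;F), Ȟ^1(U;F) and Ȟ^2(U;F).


Ȟ^0(U;F) ≅ 0, Ȟ^1(U;F) ≅ Z/2, Ȟ^2(U;F) ≅ 0

nerve of the cover:
  U12={d,u} U15={a,b,l} U23={c,n} U34={f,p} U45={h,t}
C dims 5,5; δ0: rk 5, SNF 1^4·2
Ȟ^0 = (5 − 5) − 0 = 0, so Ȟ^0 ≅ 0
Ȟ^1 = (5 − 0) − 5 = 0 plus torsion [2], so Ȟ^1 ≅ Z/2
Ȟ^2 = (0 − 0) − 0 = 0, so Ȟ^2 ≅ 0


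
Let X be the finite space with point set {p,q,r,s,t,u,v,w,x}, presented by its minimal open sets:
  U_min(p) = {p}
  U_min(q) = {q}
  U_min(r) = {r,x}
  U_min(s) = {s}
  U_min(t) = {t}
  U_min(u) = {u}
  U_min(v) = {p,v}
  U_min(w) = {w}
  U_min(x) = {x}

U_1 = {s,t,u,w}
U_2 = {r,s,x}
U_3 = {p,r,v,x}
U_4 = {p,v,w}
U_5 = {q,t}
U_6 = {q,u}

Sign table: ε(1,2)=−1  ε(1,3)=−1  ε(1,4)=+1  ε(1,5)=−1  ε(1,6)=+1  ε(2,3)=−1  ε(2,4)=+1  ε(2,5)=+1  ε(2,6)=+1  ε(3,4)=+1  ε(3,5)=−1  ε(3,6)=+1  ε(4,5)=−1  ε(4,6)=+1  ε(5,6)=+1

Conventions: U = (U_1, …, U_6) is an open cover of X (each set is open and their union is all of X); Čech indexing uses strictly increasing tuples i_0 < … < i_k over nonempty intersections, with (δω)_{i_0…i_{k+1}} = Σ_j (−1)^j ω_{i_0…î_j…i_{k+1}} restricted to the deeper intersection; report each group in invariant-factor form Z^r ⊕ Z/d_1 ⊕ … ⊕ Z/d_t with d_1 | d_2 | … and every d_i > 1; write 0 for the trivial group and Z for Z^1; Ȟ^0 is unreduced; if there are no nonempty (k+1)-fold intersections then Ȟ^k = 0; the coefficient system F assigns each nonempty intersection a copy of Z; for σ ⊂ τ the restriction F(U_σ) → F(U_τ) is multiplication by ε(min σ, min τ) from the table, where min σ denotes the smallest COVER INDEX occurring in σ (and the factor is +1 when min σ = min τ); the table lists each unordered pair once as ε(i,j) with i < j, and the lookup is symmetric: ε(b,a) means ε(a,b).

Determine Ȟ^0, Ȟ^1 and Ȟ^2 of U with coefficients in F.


intersection data:
  U12={s} U14={w} U15={t} U16={u} U23={r,x} U34={p,v} U56={q}
C dims 6,7; δ0: rk 6, SNF 1^5·2
Ȟ^0 = (6 − 6) − 0 = 0, so Ȟ^0 ≅ 0
Ȟ^1 = (7 − 0) − 6 = 1 plus torsion [2], so Ȟ^1 ≅ Z ⊕ Z/2
Ȟ^2 = (0 − 0) − 0 = 0, so Ȟ^2 ≅ 0

Ȟ^0(U;F) ≅ 0, Ȟ^1(U;F) ≅ Z ⊕ Z/2 and Ȟ^2(U;F) ≅ 0


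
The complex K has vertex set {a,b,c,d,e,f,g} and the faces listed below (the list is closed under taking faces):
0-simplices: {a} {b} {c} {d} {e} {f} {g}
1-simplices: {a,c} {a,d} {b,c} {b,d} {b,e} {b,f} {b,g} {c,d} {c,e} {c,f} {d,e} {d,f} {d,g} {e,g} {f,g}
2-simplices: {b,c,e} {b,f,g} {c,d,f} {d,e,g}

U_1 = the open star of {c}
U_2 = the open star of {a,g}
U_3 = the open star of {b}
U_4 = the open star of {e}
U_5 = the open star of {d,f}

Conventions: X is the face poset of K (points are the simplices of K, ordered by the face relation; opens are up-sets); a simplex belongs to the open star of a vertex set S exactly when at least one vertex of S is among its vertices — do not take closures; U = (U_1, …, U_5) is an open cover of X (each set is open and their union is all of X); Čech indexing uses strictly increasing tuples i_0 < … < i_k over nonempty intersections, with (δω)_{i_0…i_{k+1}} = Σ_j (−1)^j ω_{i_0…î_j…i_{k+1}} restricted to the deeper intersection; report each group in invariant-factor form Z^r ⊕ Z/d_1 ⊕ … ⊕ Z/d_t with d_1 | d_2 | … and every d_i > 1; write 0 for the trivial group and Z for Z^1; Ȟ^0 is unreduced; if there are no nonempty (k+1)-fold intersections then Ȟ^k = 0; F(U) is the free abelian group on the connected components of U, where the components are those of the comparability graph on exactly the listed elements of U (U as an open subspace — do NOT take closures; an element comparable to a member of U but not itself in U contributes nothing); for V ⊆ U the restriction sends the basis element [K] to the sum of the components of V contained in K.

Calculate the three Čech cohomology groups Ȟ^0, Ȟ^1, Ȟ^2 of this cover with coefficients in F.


nerve simplices:
  U1={{c},{a,c},{b,c},{c,d},{c,e},{c,f},{b,c,e},{c,d,f}} U2={{a},{g},{a,c},{a,d},{b,g},{d,g},{e,g},{f,g},{b,f,g},{d,e,g}} U3={{b},{b,c},{b,d},{b,e},{b,f},{b,g},{b,c,e},{b,f,g}} U4={{e},{b,e},{c,e},{d,e},{e,g},{b,c,e},{d,e,g}} U5={{d},{f},{a,d},{b,d},{b,f},{c,d},{c,f},{d,e},{d,f},{d,g},{f,g},{b,f,g},{c,d,f},{d,e,g}}
  U12={{a,c}} U13={{b,c},{b,c,e}} U14={{c,e},{b,c,e}} U15={{c,d},{c,f},{c,d,f}} U23={{b,g},{b,f,g}} U24={{e,g},{d,e,g}} U25={{a,d},{d,g},{f,g},{b,f,g},{d,e,g}} U34={{b,e},{b,c,e}} U35={{b,d},{b,f},{b,f,g}} U45={{d,e},{d,e,g}}
  U134={{b,c,e}} U235={{b,f,g}} U245={{d,e,g}}
components per intersection:
  U1: {{c},{a,c},{b,c},{c,d},{c,e},{c,f},{b,c,e},{c,d,f}}
  U2: {{a},{a,c},{a,d}} {{g},{b,g},{d,g},{e,g},{f,g},{b,f,g},{d,e,g}}
  U3: {{b},{b,c},{b,d},{b,e},{b,f},{b,g},{b,c,e},{b,f,g}}
  U4: {{e},{b,e},{c,e},{d,e},{e,g},{b,c,e},{d,e,g}}
  U5: {{d},{f},{a,d},{b,d},{b,f},{c,d},{c,f},{d,e},{d,f},{d,g},{f,g},{b,f,g},{c,d,f},{d,e,g}}
  U12: {{a,c}}
  U13: {{b,c},{b,c,e}}
  U14: {{c,e},{b,c,e}}
  U15: {{c,d},{c,f},{c,d,f}}
  U23: {{b,g},{b,f,g}}
  U24: {{e,g},{d,e,g}}
  U25: {{a,d}} {{d,g},{d,e,g}} {{f,g},{b,f,g}}
  U34: {{b,e},{b,c,e}}
  U35: {{b,d}} {{b,f},{b,f,g}}
  U45: {{d,e},{d,e,g}}
  U134: {{b,c,e}}
  U235: {{b,f,g}}
  U245: {{d,e,g}}
C dims 6,13,3; δ0: rk 5, SNF 1^5; δ1: rk 3, SNF 1^3
degree 0: 6−5−0 = 1 → Ȟ^0 ≅ Z
degree 1: 13−3−5 = 5 → Ȟ^1 ≅ Z^5
degree 2: 3−0−3 = 0 → Ȟ^2 ≅ 0

Ȟ^0(U;F) ≅ Z; Ȟ^1(U;F) ≅ Z^5; Ȟ^2(U;F) ≅ 0


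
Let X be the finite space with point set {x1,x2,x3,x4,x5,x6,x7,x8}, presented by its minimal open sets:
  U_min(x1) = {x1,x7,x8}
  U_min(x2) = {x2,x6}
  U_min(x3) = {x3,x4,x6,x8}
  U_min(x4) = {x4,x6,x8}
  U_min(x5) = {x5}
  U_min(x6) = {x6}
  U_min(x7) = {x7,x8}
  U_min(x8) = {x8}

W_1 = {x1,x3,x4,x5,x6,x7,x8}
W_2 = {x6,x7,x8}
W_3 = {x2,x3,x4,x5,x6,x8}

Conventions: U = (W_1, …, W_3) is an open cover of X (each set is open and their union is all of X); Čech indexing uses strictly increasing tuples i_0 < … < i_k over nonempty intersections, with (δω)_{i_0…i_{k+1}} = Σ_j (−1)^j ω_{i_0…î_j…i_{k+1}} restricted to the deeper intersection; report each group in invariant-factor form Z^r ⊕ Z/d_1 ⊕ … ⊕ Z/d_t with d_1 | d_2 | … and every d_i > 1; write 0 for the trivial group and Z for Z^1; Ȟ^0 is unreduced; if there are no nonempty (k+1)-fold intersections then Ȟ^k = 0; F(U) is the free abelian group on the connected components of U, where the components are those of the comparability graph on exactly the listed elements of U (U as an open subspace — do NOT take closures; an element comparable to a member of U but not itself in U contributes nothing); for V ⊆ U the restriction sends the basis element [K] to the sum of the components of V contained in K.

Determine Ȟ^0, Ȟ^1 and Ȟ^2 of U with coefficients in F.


intersection data:
  W12={x6,x7,x8} W13={x3,x4,x5,x6,x8} W23={x6,x8}
  W123={x6,x8}
components per intersection:
  W1: {x1,x3,x4,x6,x7,x8} {x5}
  W2: {x6} {x7,x8}
  W3: {x2,x3,x4,x6,x8} {x5}
  W12: {x6} {x7,x8}
  W13: {x3,x4,x6,x8} {x5}
  W23: {x6} {x8}
  W123: {x6} {x8}
C dims 6,6,2; δ0: rk 4, SNF 1^4; δ1: rk 2, SNF 1^2
Ȟ^0 = (6 − 4) − 0 = 2, so Ȟ^0 ≅ Z^2
Ȟ^1 = (6 − 2) − 4 = 0, so Ȟ^1 ≅ 0
Ȟ^2 = (2 − 0) − 2 = 0, so Ȟ^2 ≅ 0

Ȟ^0 ≅ Z^2,  Ȟ^1 ≅ 0,  Ȟ^2 ≅ 0
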